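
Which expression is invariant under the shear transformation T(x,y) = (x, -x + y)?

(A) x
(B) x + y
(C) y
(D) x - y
A

Under the shear T(x,y) = (x, -x + y):
Substitute the transformed coordinates into each option and compare with the original:
(A) x  ->  (x) = x   [equals x: invariant]
(B) x + y  ->  (x) + (-x + y) = y   [differs from x + y: not invariant]
(C) y  ->  (-x + y) = -x + y   [differs from y: not invariant]
(D) x - y  ->  (x) - (-x + y) = 2x - y   [differs from x - y: not invariant]

Only option (A), x, is unchanged by the transformation.
A vertical shear moves points parallel to the y-axis, so the x-coordinate (and any function of x alone) is unchanged.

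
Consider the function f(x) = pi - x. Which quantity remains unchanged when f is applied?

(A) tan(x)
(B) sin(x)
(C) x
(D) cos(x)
B

For f(x) = pi - x:
sin(pi - x) = sin(x), so sine is invariant under this transformation.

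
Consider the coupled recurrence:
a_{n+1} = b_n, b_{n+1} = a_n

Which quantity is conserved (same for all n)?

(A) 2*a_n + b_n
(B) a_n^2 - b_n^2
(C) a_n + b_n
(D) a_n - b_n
C

Replace a_n by a_{n+1} = b_n and b_n by b_{n+1} = a_n in each option and simplify:
(A) 2*a_n + b_n  ->  2*(b_n) + (a_n) = a_n + 2*b_n   [not conserved]
(B) a_n^2 - b_n^2  ->  (b_n)^2 - (a_n)^2 = -a_n^2 + b_n^2   [not conserved]
(C) a_n + b_n  ->  (b_n) + (a_n) = a_n + b_n   [conserved]
(D) a_n - b_n  ->  (b_n) - (a_n) = -a_n + b_n   [not conserved]

Only (C) a_n + b_n returns to itself after one step, so it is the conserved quantity.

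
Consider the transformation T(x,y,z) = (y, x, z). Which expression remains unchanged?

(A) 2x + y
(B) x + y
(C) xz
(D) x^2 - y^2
B

Apply T(x,y,z) = (y, x, z) to each option, i.e. replace (x, y, z) by the transformed coordinates.
Substitute the transformed coordinates into each option and compare with the original:
(A) 2x + y  ->  2(y) + (x) = x + 2y   [differs from 2x + y: not invariant]
(B) x + y  ->  (y) + (x) = x + y   [equals x + y: invariant]
(C) xz  ->  (y)(z) = yz   [differs from xz: not invariant]
(D) x^2 - y^2  ->  (y)^2 - (x)^2 = -x^2 + y^2   [differs from x^2 - y^2: not invariant]

Only option (B), x + y, is unchanged by the transformation.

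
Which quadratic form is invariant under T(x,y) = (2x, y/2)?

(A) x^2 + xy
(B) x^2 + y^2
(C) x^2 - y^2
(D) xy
D

T multiplies x by 2 and divides y by 2.
Substitute the transformed coordinates into each option and compare with the original:
(A) x^2 + xy  ->  (2x)^2 + (2x)(y/2) = 4x^2 + xy   [differs from x^2 + xy: not invariant]
(B) x^2 + y^2  ->  (2x)^2 + (y/2)^2 = 4x^2 + y^2/4   [differs from x^2 + y^2: not invariant]
(C) x^2 - y^2  ->  (2x)^2 - (y/2)^2 = 4x^2 - y^2/4   [differs from x^2 - y^2: not invariant]
(D) xy  ->  (2x)(y/2) = xy   [equals xy: invariant]

Only option (D), xy, is unchanged by the transformation.
The factors 2 and 1/2 cancel only in the pure product xy.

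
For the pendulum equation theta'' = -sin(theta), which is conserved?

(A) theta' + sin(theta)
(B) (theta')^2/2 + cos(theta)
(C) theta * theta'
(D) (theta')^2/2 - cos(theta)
D

A first integral I satisfies dI/dt = 0 along every solution. Differentiate each option and use the equation of motion:
(A) d/dt[theta' + sin(theta)] = theta'' + cos(theta) theta' = -sin(theta) + theta' cos(theta), not identically 0
(B) d/dt[(theta')^2/2 + cos(theta)] = theta' theta'' - sin(theta) theta' = -2 theta' sin(theta), not identically 0
(C) d/dt[theta * theta'] = (theta')^2 + theta theta'' = (theta')^2 - theta sin(theta), not identically 0
(D) d/dt[(theta')^2/2 - cos(theta)] = theta' theta'' + sin(theta) theta' = theta'(-sin(theta)) + theta' sin(theta) = 0

Only (D) has zero time-derivative. This is the total energy: kinetic (theta')^2/2 plus potential -cos(theta).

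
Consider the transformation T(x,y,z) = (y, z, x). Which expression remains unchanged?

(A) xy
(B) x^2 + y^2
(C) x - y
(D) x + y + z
D

Apply T(x,y,z) = (y, z, x) to each option, i.e. replace (x, y, z) by the transformed coordinates.
Substitute the transformed coordinates into each option and compare with the original:
(A) xy  ->  (y)(z) = yz   [differs from xy: not invariant]
(B) x^2 + y^2  ->  (y)^2 + (z)^2 = y^2 + z^2   [differs from x^2 + y^2: not invariant]
(C) x - y  ->  (y) - (z) = y - z   [differs from x - y: not invariant]
(D) x + y + z  ->  (y) + (z) + (x) = x + y + z   [equals x + y + z: invariant]

Only option (D), x + y + z, is unchanged by the transformation.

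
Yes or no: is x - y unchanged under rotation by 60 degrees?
No

Applying rotation by 60 degrees: x' = x*cos(60 degrees) - y*sin(60 degrees) = x/2 - sqrt(3)y/2, y' = x*sin(60 degrees) + y*cos(60 degrees) = sqrt(3)x/2 + y/2

Substituting into x - y:
(x/2 - sqrt(3)y/2) - (sqrt(3)x/2 + y/2)
= -sqrt(3)x/2 + x/2 - sqrt(3)y/2 - y/2

This differs from the original expression x - y, so it is NOT invariant.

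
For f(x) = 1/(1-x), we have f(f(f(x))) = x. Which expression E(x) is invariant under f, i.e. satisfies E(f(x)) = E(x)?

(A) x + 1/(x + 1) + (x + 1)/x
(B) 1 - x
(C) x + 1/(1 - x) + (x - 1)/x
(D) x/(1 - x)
C

Replace x by f(x) = 1/(1 - x) in each option and simplify. As a quick numerical cross-check, also compare E(3) with E(f(3)) = E(-1/2).

(A) x + 1/(x + 1) + (x + 1)/x  ->  (1/(1 - x)) + 1/((1/(1 - x)) + 1) + ((1/(1 - x)) + 1)/(1/(1 - x)) = (-x^3 + 6x^2 - 11x + 7)/(x^2 - 3x + 2); check: E(3) = 55/12 but E(-1/2) = 1/2.   [not invariant]
(B) 1 - x  ->  1 - (1/(1 - x)) = x/(x - 1); check: E(3) = -2 but E(-1/2) = 3/2.   [not invariant]
(C) x + 1/(1 - x) + (x - 1)/x  ->  (1/(1 - x)) + 1/(1 - (1/(1 - x))) + ((1/(1 - x)) - 1)/(1/(1 - x)), which simplifies back to x + 1/(1 - x) + (x - 1)/x; check: E(3) = 19/6, E(-1/2) = 19/6.   [invariant]
(D) x/(1 - x)  ->  (1/(1 - x))/(1 - (1/(1 - x))) = -1/x; check: E(3) = -3/2 but E(-1/2) = -1/3.   [not invariant]

Only (C) is unchanged. Indeed f(f(x)) = 1/(1 - 1/(1-x)) = (1-x)/(-x) = (x-1)/x, so E(x) = x + f(x) + f(f(x)) is the sum over the whole 3-cycle; applying f just permutes the three terms cyclically (x -> f(x) -> f(f(x)) -> x), leaving the sum unchanged.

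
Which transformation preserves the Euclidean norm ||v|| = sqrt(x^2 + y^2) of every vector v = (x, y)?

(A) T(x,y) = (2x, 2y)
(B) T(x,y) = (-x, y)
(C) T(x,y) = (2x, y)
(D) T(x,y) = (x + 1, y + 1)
B

A transformation preserves a norm if ||T(v)|| = ||v|| for every v; a single vector where the norm changes rules an option out.

(A) T(x,y) = (2x, 2y): v = (1, 0) has norm sqrt((1)^2 + (0)^2) = 1, but T(v) = (2, 0) has norm 2 -- not preserved.
(B) T(x,y) = (-x, y): preserves the norm -- it is an orthogonal map (a rotation/reflection), and (-x)^2 + (y)^2 simplifies to x^2 + y^2.
(C) T(x,y) = (2x, y): v = (1, 0) has norm sqrt((1)^2 + (0)^2) = 1, but T(v) = (2, 0) has norm 2 -- not preserved.
(D) T(x,y) = (x + 1, y + 1): v = (1, 0) has norm sqrt((1)^2 + (0)^2) = 1, but T(v) = (2, 1) has norm sqrt(5) -- not preserved.

Therefore the answer is (B).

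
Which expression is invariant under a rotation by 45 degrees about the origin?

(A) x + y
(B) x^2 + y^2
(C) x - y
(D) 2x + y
B

A rotation by 45 degrees sends (x, y) to (sqrt(2)x/2 - sqrt(2)y/2, sqrt(2)x/2 + sqrt(2)y/2).
Substitute the transformed coordinates into each option and compare with the original:
(A) x + y  ->  (sqrt(2)x/2 - sqrt(2)y/2) + (sqrt(2)x/2 + sqrt(2)y/2) = sqrt(2)x   [differs from x + y: not invariant]
(B) x^2 + y^2  ->  (sqrt(2)x/2 - sqrt(2)y/2)^2 + (sqrt(2)x/2 + sqrt(2)y/2)^2 = x^2 + y^2   [equals x^2 + y^2: invariant]
(C) x - y  ->  (sqrt(2)x/2 - sqrt(2)y/2) - (sqrt(2)x/2 + sqrt(2)y/2) = -sqrt(2)y   [differs from x - y: not invariant]
(D) 2x + y  ->  2(sqrt(2)x/2 - sqrt(2)y/2) + (sqrt(2)x/2 + sqrt(2)y/2) = 3sqrt(2)x/2 - sqrt(2)y/2   [differs from 2x + y: not invariant]

Only option (B), x^2 + y^2, is unchanged by the transformation.
Geometrically, x^2 + y^2 is the squared distance from the origin, which every rotation about the origin preserves.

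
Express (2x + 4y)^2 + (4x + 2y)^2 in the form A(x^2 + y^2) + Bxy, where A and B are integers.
20(x^2 + y^2) + 32xy

Expanding: (2x + 4y)^2 = 4x^2 + 16xy + 16y^2
(4x + 2y)^2 = 16x^2 + 16xy + 4y^2
Sum = (4+16)(x^2+y^2) + 32xy = 20(x^2 + y^2) + 32xy
This is symmetric in x and y.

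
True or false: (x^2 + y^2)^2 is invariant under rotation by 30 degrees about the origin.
True

Applying rotation by 30 degrees: x' = x*cos(30 degrees) - y*sin(30 degrees) = sqrt(3)x/2 - y/2, y' = x*sin(30 degrees) + y*cos(30 degrees) = x/2 + sqrt(3)y/2

Substituting into (x^2 + y^2)^2:
((sqrt(3)x/2 - y/2)^2 + (x/2 + sqrt(3)y/2)^2)^2
= x^4 + 2x^2y^2 + y^4 = (x^2 + y^2)^2

This equals the original expression (x^2 + y^2)^2, so it IS invariant.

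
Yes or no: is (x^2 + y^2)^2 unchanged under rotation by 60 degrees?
Yes

Applying rotation by 60 degrees: x' = x*cos(60 degrees) - y*sin(60 degrees) = x/2 - sqrt(3)y/2, y' = x*sin(60 degrees) + y*cos(60 degrees) = sqrt(3)x/2 + y/2

Substituting into (x^2 + y^2)^2:
((x/2 - sqrt(3)y/2)^2 + (sqrt(3)x/2 + y/2)^2)^2
= x^4 + 2x^2y^2 + y^4 = (x^2 + y^2)^2

This equals the original expression (x^2 + y^2)^2, so it IS invariant.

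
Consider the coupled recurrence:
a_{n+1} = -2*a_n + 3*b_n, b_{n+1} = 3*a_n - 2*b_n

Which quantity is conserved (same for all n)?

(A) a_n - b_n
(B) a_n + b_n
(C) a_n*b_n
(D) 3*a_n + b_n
B

Replace a_n by a_{n+1} = -2*a_n + 3*b_n and b_n by b_{n+1} = 3*a_n - 2*b_n in each option and simplify:
(A) a_n - b_n  ->  (-2*a_n + 3*b_n) - (3*a_n - 2*b_n) = -5*a_n + 5*b_n   [not conserved]
(B) a_n + b_n  ->  (-2*a_n + 3*b_n) + (3*a_n - 2*b_n) = a_n + b_n   [conserved]
(C) a_n*b_n  ->  (-2*a_n + 3*b_n)*(3*a_n - 2*b_n) = -6*a_n^2 + 13*a_n*b_n - 6*b_n^2   [not conserved]
(D) 3*a_n + b_n  ->  3*(-2*a_n + 3*b_n) + (3*a_n - 2*b_n) = -3*a_n + 7*b_n   [not conserved]

Only (B) a_n + b_n returns to itself after one step, so it is the conserved quantity.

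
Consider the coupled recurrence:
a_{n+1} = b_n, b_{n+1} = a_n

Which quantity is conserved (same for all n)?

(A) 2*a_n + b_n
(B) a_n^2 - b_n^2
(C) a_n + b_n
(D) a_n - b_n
C

Replace a_n by a_{n+1} = b_n and b_n by b_{n+1} = a_n in each option and simplify:
(A) 2*a_n + b_n  ->  2*(b_n) + (a_n) = a_n + 2*b_n   [not conserved]
(B) a_n^2 - b_n^2  ->  (b_n)^2 - (a_n)^2 = -a_n^2 + b_n^2   [not conserved]
(C) a_n + b_n  ->  (b_n) + (a_n) = a_n + b_n   [conserved]
(D) a_n - b_n  ->  (b_n) - (a_n) = -a_n + b_n   [not conserved]

Only (C) a_n + b_n returns to itself after one step, so it is the conserved quantity.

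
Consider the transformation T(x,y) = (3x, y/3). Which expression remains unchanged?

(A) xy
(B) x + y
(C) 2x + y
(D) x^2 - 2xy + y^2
A

An expression E(x,y) is invariant under T if E(T(x,y)) = E(x,y). Here T(x,y) = (3x, y/3).
Substitute the transformed coordinates into each option and compare with the original:
(A) xy  ->  (3x)(y/3) = xy   [equals xy: invariant]
(B) x + y  ->  (3x) + (y/3) = 3x + y/3   [differs from x + y: not invariant]
(C) 2x + y  ->  2(3x) + (y/3) = 6x + y/3   [differs from 2x + y: not invariant]
(D) x^2 - 2xy + y^2  ->  (3x)^2 - 2(3x)(y/3) + (y/3)^2 = 9x^2 - 2xy + y^2/9   [differs from x^2 - 2xy + y^2: not invariant]

Only option (A), xy, is unchanged by the transformation.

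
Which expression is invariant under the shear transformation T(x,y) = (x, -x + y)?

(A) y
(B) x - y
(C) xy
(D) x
D

Under the shear T(x,y) = (x, -x + y):
Substitute the transformed coordinates into each option and compare with the original:
(A) y  ->  (-x + y) = -x + y   [differs from y: not invariant]
(B) x - y  ->  (x) - (-x + y) = 2x - y   [differs from x - y: not invariant]
(C) xy  ->  (x)(-x + y) = -x^2 + xy   [differs from xy: not invariant]
(D) x  ->  (x) = x   [equals x: invariant]

Only option (D), x, is unchanged by the transformation.
A vertical shear moves points parallel to the y-axis, so the x-coordinate (and any function of x alone) is unchanged.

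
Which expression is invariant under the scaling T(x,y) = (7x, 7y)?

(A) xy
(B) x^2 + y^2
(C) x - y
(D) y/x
D

Under the uniform scaling T(x,y) = (7x, 7y):
Substitute the transformed coordinates into each option and compare with the original:
(A) xy  ->  (7x)(7y) = 49xy   [differs from xy: not invariant]
(B) x^2 + y^2  ->  (7x)^2 + (7y)^2 = 49x^2 + 49y^2   [differs from x^2 + y^2: not invariant]
(C) x - y  ->  (7x) - (7y) = 7x - 7y   [differs from x - y: not invariant]
(D) y/x  ->  (7y)/(7x) = y/x   [equals y/x: invariant]

Only option (D), y/x, is unchanged by the transformation.
The common factor 7 cancels in a ratio of coordinates, while sums, products and sums of squares pick up factors of 7 or 49.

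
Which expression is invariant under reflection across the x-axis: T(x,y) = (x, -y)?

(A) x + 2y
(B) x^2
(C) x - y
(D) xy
B

The map is reflection across the x-axis: T(x,y) = (x, -y).
Substitute the transformed coordinates into each option and compare with the original:
(A) x + 2y  ->  (x) + 2(-y) = x - 2y   [differs from x + 2y: not invariant]
(B) x^2  ->  (x)^2 = x^2   [equals x^2: invariant]
(C) x - y  ->  (x) - (-y) = x + y   [differs from x - y: not invariant]
(D) xy  ->  (x)(-y) = -xy   [differs from xy: not invariant]

Only option (B), x^2, is unchanged by the transformation.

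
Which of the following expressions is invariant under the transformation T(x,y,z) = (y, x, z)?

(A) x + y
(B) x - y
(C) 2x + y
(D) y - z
A

Apply T(x,y,z) = (y, x, z) to each option, i.e. replace (x, y, z) by the transformed coordinates.
Substitute the transformed coordinates into each option and compare with the original:
(A) x + y  ->  (y) + (x) = x + y   [equals x + y: invariant]
(B) x - y  ->  (y) - (x) = -x + y   [differs from x - y: not invariant]
(C) 2x + y  ->  2(y) + (x) = x + 2y   [differs from 2x + y: not invariant]
(D) y - z  ->  (x) - (z) = x - z   [differs from y - z: not invariant]

Only option (A), x + y, is unchanged by the transformation.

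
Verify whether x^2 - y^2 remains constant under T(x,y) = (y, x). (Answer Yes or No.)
No

Substitute T(x,y) = (y, x) into the expression and compare with the original.

Original: x^2 - y^2
After applying T: (y)^2 - (x)^2 = -x^2 + y^2

This differs from the original x^2 - y^2 (difference: -2x^2 + 2y^2), so the expression is NOT invariant.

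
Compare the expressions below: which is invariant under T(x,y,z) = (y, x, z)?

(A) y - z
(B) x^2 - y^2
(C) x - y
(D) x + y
D

Apply T(x,y,z) = (y, x, z) to each option, i.e. replace (x, y, z) by the transformed coordinates.
Substitute the transformed coordinates into each option and compare with the original:
(A) y - z  ->  (x) - (z) = x - z   [differs from y - z: not invariant]
(B) x^2 - y^2  ->  (y)^2 - (x)^2 = -x^2 + y^2   [differs from x^2 - y^2: not invariant]
(C) x - y  ->  (y) - (x) = -x + y   [differs from x - y: not invariant]
(D) x + y  ->  (y) + (x) = x + y   [equals x + y: invariant]

Only option (D), x + y, is unchanged by the transformation.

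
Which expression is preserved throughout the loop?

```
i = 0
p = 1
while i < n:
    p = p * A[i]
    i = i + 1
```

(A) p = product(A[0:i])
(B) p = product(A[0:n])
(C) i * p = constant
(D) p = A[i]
A

A loop invariant must hold before the first iteration and be re-established by every execution of the body.

(A) p = product(A[0:i]): Initially i = 0 and p = 1 = product of the empty slice A[0:0]. If p = product(A[0:i]) holds at the top of an iteration, the body sets p to product(A[0:i]) * A[i] = product(A[0:i+1]) and then i to i+1, so the property is restored. At exit i = n, giving p = product(A[0:n]).

The other options fail:
(B) p = product(A[0:n]): false before the loop (p = 1, not the full product) -- it only becomes true at exit.
(C) i * p = constant: initially i * p = 0, but after one iteration it is 1 * A[0], which is nonzero in general.
(D) p = A[i]: after the first iteration p = A[0] but i = 1; in general p is a product of several elements, not a single one.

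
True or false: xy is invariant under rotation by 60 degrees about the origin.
False

Applying rotation by 60 degrees: x' = x*cos(60 degrees) - y*sin(60 degrees) = x/2 - sqrt(3)y/2, y' = x*sin(60 degrees) + y*cos(60 degrees) = sqrt(3)x/2 + y/2

Substituting into xy:
(x/2 - sqrt(3)y/2)(sqrt(3)x/2 + y/2)
= sqrt(3)x^2/4 - xy/2 - sqrt(3)y^2/4

This differs from the original expression xy, so it is NOT invariant.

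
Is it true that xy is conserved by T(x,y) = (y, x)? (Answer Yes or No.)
Yes

Substitute T(x,y) = (y, x) into the expression and compare with the original.

Original: xy
After applying T: (y)(x) = xy

This is identical to the original xy, so the expression is invariant.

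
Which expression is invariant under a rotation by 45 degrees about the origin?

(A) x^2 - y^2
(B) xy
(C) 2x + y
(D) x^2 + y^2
D

A rotation by 45 degrees sends (x, y) to (sqrt(2)x/2 - sqrt(2)y/2, sqrt(2)x/2 + sqrt(2)y/2).
Substitute the transformed coordinates into each option and compare with the original:
(A) x^2 - y^2  ->  (sqrt(2)x/2 - sqrt(2)y/2)^2 - (sqrt(2)x/2 + sqrt(2)y/2)^2 = -2xy   [differs from x^2 - y^2: not invariant]
(B) xy  ->  (sqrt(2)x/2 - sqrt(2)y/2)(sqrt(2)x/2 + sqrt(2)y/2) = x^2/2 - y^2/2   [differs from xy: not invariant]
(C) 2x + y  ->  2(sqrt(2)x/2 - sqrt(2)y/2) + (sqrt(2)x/2 + sqrt(2)y/2) = 3sqrt(2)x/2 - sqrt(2)y/2   [differs from 2x + y: not invariant]
(D) x^2 + y^2  ->  (sqrt(2)x/2 - sqrt(2)y/2)^2 + (sqrt(2)x/2 + sqrt(2)y/2)^2 = x^2 + y^2   [equals x^2 + y^2: invariant]

Only option (D), x^2 + y^2, is unchanged by the transformation.
Geometrically, x^2 + y^2 is the squared distance from the origin, which every rotation about the origin preserves.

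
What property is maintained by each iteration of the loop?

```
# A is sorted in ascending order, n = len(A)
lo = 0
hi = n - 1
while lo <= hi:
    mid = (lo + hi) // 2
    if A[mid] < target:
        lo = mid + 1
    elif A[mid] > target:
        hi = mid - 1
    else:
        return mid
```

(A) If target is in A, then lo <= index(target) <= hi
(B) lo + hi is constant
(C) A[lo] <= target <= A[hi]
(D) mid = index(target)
A

A loop invariant must hold before the first iteration and be re-established by every execution of the body.

(A) If target is in A, then lo <= index(target) <= hi: Before the loop [lo, hi] = [0, n-1] covers every index. When A[mid] < target, sortedness puts target strictly to the right of mid, so setting lo = mid + 1 keeps index(target) in [lo, hi]; symmetrically for hi = mid - 1. Hence 'if target is in A then lo <= index(target) <= hi' holds after every iteration, and when lo > hi it proves target is absent.

The other options fail:
(B) lo + hi is constant: each iteration moves exactly one of lo, hi, so lo + hi changes (e.g. 0 + (n-1) becomes (mid+1) + (n-1)).
(C) A[lo] <= target <= A[hi]: fails when target is not in A (e.g. target < A[0] already violates it before the loop), so it is not maintained in general.
(D) mid = index(target): mid is just the current probe; it equals index(target) only on the iteration that returns.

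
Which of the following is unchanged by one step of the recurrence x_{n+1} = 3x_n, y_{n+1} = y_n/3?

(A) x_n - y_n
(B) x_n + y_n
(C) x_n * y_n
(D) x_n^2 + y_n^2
C

For the recurrence x_{n+1} = 3x_n, y_{n+1} = y_n/3:

x_{n+1} * y_{n+1} = (3x_n) * (y_n/3) = x_n * y_n
The product is conserved.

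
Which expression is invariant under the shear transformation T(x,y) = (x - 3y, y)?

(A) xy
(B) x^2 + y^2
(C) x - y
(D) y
D

Under the shear T(x,y) = (x - 3y, y):
Substitute the transformed coordinates into each option and compare with the original:
(A) xy  ->  (x - 3y)(y) = xy - 3y^2   [differs from xy: not invariant]
(B) x^2 + y^2  ->  (x - 3y)^2 + (y)^2 = x^2 - 6xy + 10y^2   [differs from x^2 + y^2: not invariant]
(C) x - y  ->  (x - 3y) - (y) = x - 4y   [differs from x - y: not invariant]
(D) y  ->  (y) = y   [equals y: invariant]

Only option (D), y, is unchanged by the transformation.
A horizontal shear moves points parallel to the x-axis, so the y-coordinate (and any function of y alone) is unchanged.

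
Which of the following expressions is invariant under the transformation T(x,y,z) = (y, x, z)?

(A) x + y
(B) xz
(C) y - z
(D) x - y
A

Apply T(x,y,z) = (y, x, z) to each option, i.e. replace (x, y, z) by the transformed coordinates.
Substitute the transformed coordinates into each option and compare with the original:
(A) x + y  ->  (y) + (x) = x + y   [equals x + y: invariant]
(B) xz  ->  (y)(z) = yz   [differs from xz: not invariant]
(C) y - z  ->  (x) - (z) = x - z   [differs from y - z: not invariant]
(D) x - y  ->  (y) - (x) = -x + y   [differs from x - y: not invariant]

Only option (A), x + y, is unchanged by the transformation.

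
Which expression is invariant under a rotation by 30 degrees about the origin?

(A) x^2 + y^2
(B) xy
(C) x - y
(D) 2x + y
A

A rotation by 30 degrees sends (x, y) to (sqrt(3)x/2 - y/2, x/2 + sqrt(3)y/2).
Substitute the transformed coordinates into each option and compare with the original:
(A) x^2 + y^2  ->  (sqrt(3)x/2 - y/2)^2 + (x/2 + sqrt(3)y/2)^2 = x^2 + y^2   [equals x^2 + y^2: invariant]
(B) xy  ->  (sqrt(3)x/2 - y/2)(x/2 + sqrt(3)y/2) = sqrt(3)x^2/4 + xy/2 - sqrt(3)y^2/4   [differs from xy: not invariant]
(C) x - y  ->  (sqrt(3)x/2 - y/2) - (x/2 + sqrt(3)y/2) = -x/2 + sqrt(3)x/2 - sqrt(3)y/2 - y/2   [differs from x - y: not invariant]
(D) 2x + y  ->  2(sqrt(3)x/2 - y/2) + (x/2 + sqrt(3)y/2) = x/2 + sqrt(3)x - y + sqrt(3)y/2   [differs from 2x + y: not invariant]

Only option (A), x^2 + y^2, is unchanged by the transformation.
Geometrically, x^2 + y^2 is the squared distance from the origin, which every rotation about the origin preserves.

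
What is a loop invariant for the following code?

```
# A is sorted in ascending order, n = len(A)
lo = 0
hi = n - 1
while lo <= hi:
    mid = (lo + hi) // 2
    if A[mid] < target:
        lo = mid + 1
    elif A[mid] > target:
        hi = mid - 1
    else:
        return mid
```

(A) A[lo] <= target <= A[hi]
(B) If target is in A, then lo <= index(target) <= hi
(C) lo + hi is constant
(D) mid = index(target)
B

A loop invariant must hold before the first iteration and be re-established by every execution of the body.

(B) If target is in A, then lo <= index(target) <= hi: Before the loop [lo, hi] = [0, n-1] covers every index. When A[mid] < target, sortedness puts target strictly to the right of mid, so setting lo = mid + 1 keeps index(target) in [lo, hi]; symmetrically for hi = mid - 1. Hence 'if target is in A then lo <= index(target) <= hi' holds after every iteration, and when lo > hi it proves target is absent.

The other options fail:
(A) A[lo] <= target <= A[hi]: fails when target is not in A (e.g. target < A[0] already violates it before the loop), so it is not maintained in general.
(C) lo + hi is constant: each iteration moves exactly one of lo, hi, so lo + hi changes (e.g. 0 + (n-1) becomes (mid+1) + (n-1)).
(D) mid = index(target): mid is just the current probe; it equals index(target) only on the iteration that returns.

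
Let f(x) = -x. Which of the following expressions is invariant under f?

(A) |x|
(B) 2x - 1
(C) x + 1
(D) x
A

For f(x) = -x:
Applying f replaces x by -x. Since |-x| = |x|, the absolute value is unchanged by f, whereas x -> -x, 2x - 1 -> -2x - 1 and x + 1 -> -x + 1 all change.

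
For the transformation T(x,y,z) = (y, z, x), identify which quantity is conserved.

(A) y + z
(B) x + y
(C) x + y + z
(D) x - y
C

Apply T(x,y,z) = (y, z, x) to each option, i.e. replace (x, y, z) by the transformed coordinates.
Substitute the transformed coordinates into each option and compare with the original:
(A) y + z  ->  (z) + (x) = x + z   [differs from y + z: not invariant]
(B) x + y  ->  (y) + (z) = y + z   [differs from x + y: not invariant]
(C) x + y + z  ->  (y) + (z) + (x) = x + y + z   [equals x + y + z: invariant]
(D) x - y  ->  (y) - (z) = y - z   [differs from x - y: not invariant]

Only option (C), x + y + z, is unchanged by the transformation.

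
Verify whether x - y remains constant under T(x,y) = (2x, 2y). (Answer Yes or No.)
No

Substitute T(x,y) = (2x, 2y) into the expression and compare with the original.

Original: x - y
After applying T: (2x) - (2y) = 2x - 2y

This differs from the original x - y (difference: x - y), so the expression is NOT invariant.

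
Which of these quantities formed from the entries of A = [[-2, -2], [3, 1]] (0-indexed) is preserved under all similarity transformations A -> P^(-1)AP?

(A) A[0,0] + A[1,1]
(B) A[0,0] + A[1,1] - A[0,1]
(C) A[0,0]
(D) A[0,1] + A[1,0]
A

A[0,0] + A[1,1] is the trace of A. By the cyclic property of the trace, tr(P^(-1)AP) = tr(APP^(-1)) = tr(A), so it is the same for every matrix similar to A.

The other combinations are not similarity invariants. For example, take P = [[1, 2], [0, 1]] (det P = 1), so P^(-1) = [[1, -2], [0, 1]] and
B = P^(-1)AP = [[-8, -20], [3, 7]].
Evaluating each option on A and on B:
(A) A[0,0] + A[1,1]: -1 for A, -1 for B -> unchanged
(B) A[0,0] + A[1,1] - A[0,1]: 1 for A, 19 for B -> changes
(C) A[0,0]: -2 for A, -8 for B -> changes
(D) A[0,1] + A[1,0]: 1 for A, -17 for B -> changes

Only (A) A[0,0] + A[1,1] = -1 survives (and it does so for every P, not just this one), so it is the invariant.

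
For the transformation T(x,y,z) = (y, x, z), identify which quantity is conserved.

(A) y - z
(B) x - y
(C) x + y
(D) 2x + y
C

Apply T(x,y,z) = (y, x, z) to each option, i.e. replace (x, y, z) by the transformed coordinates.
Substitute the transformed coordinates into each option and compare with the original:
(A) y - z  ->  (x) - (z) = x - z   [differs from y - z: not invariant]
(B) x - y  ->  (y) - (x) = -x + y   [differs from x - y: not invariant]
(C) x + y  ->  (y) + (x) = x + y   [equals x + y: invariant]
(D) 2x + y  ->  2(y) + (x) = x + 2y   [differs from 2x + y: not invariant]

Only option (C), x + y, is unchanged by the transformation.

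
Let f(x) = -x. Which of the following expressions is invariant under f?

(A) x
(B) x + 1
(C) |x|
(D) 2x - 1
C

For f(x) = -x:
Applying f replaces x by -x. Since |-x| = |x|, the absolute value is unchanged by f, whereas x -> -x, 2x - 1 -> -2x - 1 and x + 1 -> -x + 1 all change.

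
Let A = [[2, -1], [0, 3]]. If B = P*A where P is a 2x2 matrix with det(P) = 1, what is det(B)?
6

By the multiplicative property of determinants, det(B) = det(P*A) = det(P) * det(A) = det(A),
so the determinant is invariant under multiplication by any determinant-1 matrix; we just need det(A).

det(A) = (2)(3) - (-1)(0) = 6 - 0 = 6

Therefore det(B) = 1 * 6 = 6.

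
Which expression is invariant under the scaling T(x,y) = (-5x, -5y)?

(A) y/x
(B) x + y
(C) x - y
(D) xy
A

Under the uniform scaling T(x,y) = (-5x, -5y):
Substitute the transformed coordinates into each option and compare with the original:
(A) y/x  ->  (-5y)/(-5x) = y/x   [equals y/x: invariant]
(B) x + y  ->  (-5x) + (-5y) = -5x - 5y   [differs from x + y: not invariant]
(C) x - y  ->  (-5x) - (-5y) = -5x + 5y   [differs from x - y: not invariant]
(D) xy  ->  (-5x)(-5y) = 25xy   [differs from xy: not invariant]

Only option (A), y/x, is unchanged by the transformation.
The common factor -5 cancels in a ratio of coordinates, while sums, products and sums of squares pick up factors of -5 or 25.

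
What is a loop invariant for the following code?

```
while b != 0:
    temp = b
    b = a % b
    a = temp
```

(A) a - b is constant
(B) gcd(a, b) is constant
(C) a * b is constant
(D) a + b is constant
B

A loop invariant must hold before the first iteration and be re-established by every execution of the body.

(B) gcd(a, b) is constant: One iteration replaces (a, b) by (b, a mod b). Since a mod b = a - q*b for an integer q, any common divisor of a and b divides b and a mod b, and conversely; hence gcd(b, a mod b) = gcd(a, b). For instance (18, 5) -> (5, 3) keeps gcd = 1. At exit b = 0 and a = gcd of the original inputs.

The other options fail:
(A) a - b is constant: e.g. (a, b) = (18, 5) -> (5, 3): the difference goes from 13 to 2.
(C) a * b is constant: e.g. (a, b) = (18, 5) -> (5, 3): the product goes from 90 to 15.
(D) a + b is constant: e.g. (a, b) = (18, 5) -> (5, 3): the sum goes from 23 to 8.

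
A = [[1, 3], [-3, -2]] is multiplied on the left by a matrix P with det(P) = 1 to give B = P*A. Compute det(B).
7

By the multiplicative property of determinants, det(B) = det(P*A) = det(P) * det(A) = det(A),
so the determinant is invariant under multiplication by any determinant-1 matrix; we just need det(A).

det(A) = (1)(-2) - (3)(-3) = -2 - (-9) = 7

Therefore det(B) = 1 * 7 = 7.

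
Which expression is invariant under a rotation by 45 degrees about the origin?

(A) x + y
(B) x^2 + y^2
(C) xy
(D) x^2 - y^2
B

A rotation by 45 degrees sends (x, y) to (sqrt(2)x/2 - sqrt(2)y/2, sqrt(2)x/2 + sqrt(2)y/2).
Substitute the transformed coordinates into each option and compare with the original:
(A) x + y  ->  (sqrt(2)x/2 - sqrt(2)y/2) + (sqrt(2)x/2 + sqrt(2)y/2) = sqrt(2)x   [differs from x + y: not invariant]
(B) x^2 + y^2  ->  (sqrt(2)x/2 - sqrt(2)y/2)^2 + (sqrt(2)x/2 + sqrt(2)y/2)^2 = x^2 + y^2   [equals x^2 + y^2: invariant]
(C) xy  ->  (sqrt(2)x/2 - sqrt(2)y/2)(sqrt(2)x/2 + sqrt(2)y/2) = x^2/2 - y^2/2   [differs from xy: not invariant]
(D) x^2 - y^2  ->  (sqrt(2)x/2 - sqrt(2)y/2)^2 - (sqrt(2)x/2 + sqrt(2)y/2)^2 = -2xy   [differs from x^2 - y^2: not invariant]

Only option (B), x^2 + y^2, is unchanged by the transformation.
Geometrically, x^2 + y^2 is the squared distance from the origin, which every rotation about the origin preserves.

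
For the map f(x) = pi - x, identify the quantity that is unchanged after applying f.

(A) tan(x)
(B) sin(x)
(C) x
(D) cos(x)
B

For f(x) = pi - x:
sin(pi - x) = sin(x), so sine is invariant under this transformation.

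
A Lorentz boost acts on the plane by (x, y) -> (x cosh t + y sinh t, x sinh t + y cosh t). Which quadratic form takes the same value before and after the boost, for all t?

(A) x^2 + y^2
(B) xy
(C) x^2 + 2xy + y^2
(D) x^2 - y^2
D

Write x' = x cosh t + y sinh t, y' = x sinh t + y cosh t and substitute into each option:
(A) x^2 + y^2: (x cosh t + y sinh t)^2 + (x sinh t + y cosh t)^2 = (x^2 + y^2)(cosh^2 t + sinh^2 t) + 4xy sinh t cosh t = (x^2 + y^2) cosh 2t + 2xy sinh 2t   [not invariant for t != 0]
(B) xy: (x cosh t + y sinh t)(x sinh t + y cosh t) = xy(cosh^2 t + sinh^2 t) + (x^2 + y^2) sinh t cosh t = xy cosh 2t + (x^2 + y^2)(sinh 2t)/2   [not invariant for t != 0]
(C) x^2 + 2xy + y^2: (x' + y')^2 with x' + y' = (x + y)(cosh t + sinh t) = (x + y)e^t, so it becomes (x + y)^2 e^(2t)   [not invariant for t != 0]
(D) x^2 - y^2: (x cosh t + y sinh t)^2 - (x sinh t + y cosh t)^2 = x^2(cosh^2 t - sinh^2 t) + 2xy(cosh t sinh t - sinh t cosh t) + y^2(sinh^2 t - cosh^2 t) = x^2 - y^2   [invariant, using cosh^2 t - sinh^2 t = 1]

Only (D) x^2 - y^2 is unchanged; it is the Minkowski form preserved by Lorentz boosts, just as x^2 + y^2 is preserved by ordinary rotations.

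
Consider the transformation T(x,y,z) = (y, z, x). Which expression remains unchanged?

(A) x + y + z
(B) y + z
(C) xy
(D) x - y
A

Apply T(x,y,z) = (y, z, x) to each option, i.e. replace (x, y, z) by the transformed coordinates.
Substitute the transformed coordinates into each option and compare with the original:
(A) x + y + z  ->  (y) + (z) + (x) = x + y + z   [equals x + y + z: invariant]
(B) y + z  ->  (z) + (x) = x + z   [differs from y + z: not invariant]
(C) xy  ->  (y)(z) = yz   [differs from xy: not invariant]
(D) x - y  ->  (y) - (z) = y - z   [differs from x - y: not invariant]

Only option (A), x + y + z, is unchanged by the transformation.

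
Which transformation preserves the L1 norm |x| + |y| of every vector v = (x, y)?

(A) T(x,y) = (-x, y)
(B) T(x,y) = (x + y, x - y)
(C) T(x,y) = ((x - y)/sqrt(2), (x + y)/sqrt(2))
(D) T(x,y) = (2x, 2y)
A

A transformation preserves a norm if ||T(v)|| = ||v|| for every v; a single vector where the norm changes rules an option out.

(A) T(x,y) = (-x, y): preserves the norm -- it only permutes the coordinates and/or flips signs, which leaves |x| + |y| unchanged.
(B) T(x,y) = (x + y, x - y): v = (1, 0) has norm |1| + |0| = 1, but T(v) = (1, 1) has norm 2 -- not preserved.
(C) T(x,y) = ((x - y)/sqrt(2), (x + y)/sqrt(2)): v = (1, 0) has norm |1| + |0| = 1, but T(v) = (sqrt(2)/2, sqrt(2)/2) has norm sqrt(2) -- not preserved.
(D) T(x,y) = (2x, 2y): v = (1, 0) has norm |1| + |0| = 1, but T(v) = (2, 0) has norm 2 -- not preserved.

Therefore the answer is (A).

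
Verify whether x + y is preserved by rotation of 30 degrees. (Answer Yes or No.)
No

Applying rotation by 30 degrees: x' = x*cos(30 degrees) - y*sin(30 degrees) = sqrt(3)x/2 - y/2, y' = x*sin(30 degrees) + y*cos(30 degrees) = x/2 + sqrt(3)y/2

Substituting into x + y:
(sqrt(3)x/2 - y/2) + (x/2 + sqrt(3)y/2)
= x/2 + sqrt(3)x/2 - y/2 + sqrt(3)y/2

This differs from the original expression x + y, so it is NOT invariant.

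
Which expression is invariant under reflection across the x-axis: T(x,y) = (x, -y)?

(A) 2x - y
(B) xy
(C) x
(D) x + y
C

The map is reflection across the x-axis: T(x,y) = (x, -y).
Substitute the transformed coordinates into each option and compare with the original:
(A) 2x - y  ->  2(x) - (-y) = 2x + y   [differs from 2x - y: not invariant]
(B) xy  ->  (x)(-y) = -xy   [differs from xy: not invariant]
(C) x  ->  (x) = x   [equals x: invariant]
(D) x + y  ->  (x) + (-y) = x - y   [differs from x + y: not invariant]

Only option (C), x, is unchanged by the transformation.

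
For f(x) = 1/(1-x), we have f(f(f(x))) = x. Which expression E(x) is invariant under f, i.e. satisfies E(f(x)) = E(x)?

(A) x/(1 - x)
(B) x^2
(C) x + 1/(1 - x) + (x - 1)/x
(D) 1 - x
C

Replace x by f(x) = 1/(1 - x) in each option and simplify. As a quick numerical cross-check, also compare E(4) with E(f(4)) = E(-1/3).

(A) x/(1 - x)  ->  (1/(1 - x))/(1 - (1/(1 - x))) = -1/x; check: E(4) = -4/3 but E(-1/3) = -1/4.   [not invariant]
(B) x^2  ->  (1/(1 - x))^2 = (x - 1)^(-2); check: E(4) = 16 but E(-1/3) = 1/9.   [not invariant]
(C) x + 1/(1 - x) + (x - 1)/x  ->  (1/(1 - x)) + 1/(1 - (1/(1 - x))) + ((1/(1 - x)) - 1)/(1/(1 - x)), which simplifies back to x + 1/(1 - x) + (x - 1)/x; check: E(4) = 53/12, E(-1/3) = 53/12.   [invariant]
(D) 1 - x  ->  1 - (1/(1 - x)) = x/(x - 1); check: E(4) = -3 but E(-1/3) = 4/3.   [not invariant]

Only (C) is unchanged. Indeed f(f(x)) = 1/(1 - 1/(1-x)) = (1-x)/(-x) = (x-1)/x, so E(x) = x + f(x) + f(f(x)) is the sum over the whole 3-cycle; applying f just permutes the three terms cyclically (x -> f(x) -> f(f(x)) -> x), leaving the sum unchanged.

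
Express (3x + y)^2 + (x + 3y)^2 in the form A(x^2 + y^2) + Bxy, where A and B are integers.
10(x^2 + y^2) + 12xy

Expanding: (3x + y)^2 = 9x^2 + 6xy + y^2
(x + 3y)^2 = x^2 + 6xy + 9y^2
Sum = (9+1)(x^2+y^2) + 12xy = 10(x^2 + y^2) + 12xy
This is symmetric in x and y.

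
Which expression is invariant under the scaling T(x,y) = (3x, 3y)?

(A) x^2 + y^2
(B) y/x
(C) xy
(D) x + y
B

Under the uniform scaling T(x,y) = (3x, 3y):
Substitute the transformed coordinates into each option and compare with the original:
(A) x^2 + y^2  ->  (3x)^2 + (3y)^2 = 9x^2 + 9y^2   [differs from x^2 + y^2: not invariant]
(B) y/x  ->  (3y)/(3x) = y/x   [equals y/x: invariant]
(C) xy  ->  (3x)(3y) = 9xy   [differs from xy: not invariant]
(D) x + y  ->  (3x) + (3y) = 3x + 3y   [differs from x + y: not invariant]

Only option (B), y/x, is unchanged by the transformation.
The common factor 3 cancels in a ratio of coordinates, while sums, products and sums of squares pick up factors of 3 or 9.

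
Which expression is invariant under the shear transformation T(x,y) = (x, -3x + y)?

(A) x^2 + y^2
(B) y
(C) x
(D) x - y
C

Under the shear T(x,y) = (x, -3x + y):
Substitute the transformed coordinates into each option and compare with the original:
(A) x^2 + y^2  ->  (x)^2 + (-3x + y)^2 = 10x^2 - 6xy + y^2   [differs from x^2 + y^2: not invariant]
(B) y  ->  (-3x + y) = -3x + y   [differs from y: not invariant]
(C) x  ->  (x) = x   [equals x: invariant]
(D) x - y  ->  (x) - (-3x + y) = 4x - y   [differs from x - y: not invariant]

Only option (C), x, is unchanged by the transformation.
A vertical shear moves points parallel to the y-axis, so the x-coordinate (and any function of x alone) is unchanged.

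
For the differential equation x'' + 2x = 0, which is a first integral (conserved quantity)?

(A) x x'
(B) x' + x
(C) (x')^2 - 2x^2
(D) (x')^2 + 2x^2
D

A first integral I satisfies dI/dt = 0 along every solution. Differentiate each option and use the equation of motion:
(A) d/dt[x x'] = (x')^2 + x x'' = (x')^2 - 2x^2, not identically 0
(B) d/dt[x' + x] = x'' + x' = -2x + x', not identically 0
(C) d/dt[(x')^2 - 2x^2] = 2x'x'' - 4x x' = -8x x', not identically 0
(D) d/dt[(x')^2 + 2x^2] = 2x'x'' + 4x x' = 2x'(-2x) + 4x x' = 0

Only (D) has zero time-derivative. So the energy-like quantity (x')^2 + 2x^2 is the first integral.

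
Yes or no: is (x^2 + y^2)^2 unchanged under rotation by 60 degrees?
Yes

Applying rotation by 60 degrees: x' = x*cos(60 degrees) - y*sin(60 degrees) = x/2 - sqrt(3)y/2, y' = x*sin(60 degrees) + y*cos(60 degrees) = sqrt(3)x/2 + y/2

Substituting into (x^2 + y^2)^2:
((x/2 - sqrt(3)y/2)^2 + (sqrt(3)x/2 + y/2)^2)^2
= x^4 + 2x^2y^2 + y^4 = (x^2 + y^2)^2

This equals the original expression (x^2 + y^2)^2, so it IS invariant.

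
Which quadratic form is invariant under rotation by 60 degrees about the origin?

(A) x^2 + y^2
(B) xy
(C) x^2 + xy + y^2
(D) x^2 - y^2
A

Rotation by 60 degrees sends (x, y) to (x/2 - sqrt(3)y/2, sqrt(3)x/2 + y/2).
Substitute the transformed coordinates into each option and compare with the original:
(A) x^2 + y^2  ->  (x/2 - sqrt(3)y/2)^2 + (sqrt(3)x/2 + y/2)^2 = x^2 + y^2   [equals x^2 + y^2: invariant]
(B) xy  ->  (x/2 - sqrt(3)y/2)(sqrt(3)x/2 + y/2) = sqrt(3)x^2/4 - xy/2 - sqrt(3)y^2/4   [differs from xy: not invariant]
(C) x^2 + xy + y^2  ->  (x/2 - sqrt(3)y/2)^2 + (x/2 - sqrt(3)y/2)(sqrt(3)x/2 + y/2) + (sqrt(3)x/2 + y/2)^2 = sqrt(3)x^2/4 + x^2 - xy/2 - sqrt(3)y^2/4 + y^2   [differs from x^2 + xy + y^2: not invariant]
(D) x^2 - y^2  ->  (x/2 - sqrt(3)y/2)^2 - (sqrt(3)x/2 + y/2)^2 = -x^2/2 - sqrt(3)xy + y^2/2   [differs from x^2 - y^2: not invariant]

Only option (A), x^2 + y^2, is unchanged by the transformation.
x^2 + y^2 is the squared distance from the origin, which rotations preserve.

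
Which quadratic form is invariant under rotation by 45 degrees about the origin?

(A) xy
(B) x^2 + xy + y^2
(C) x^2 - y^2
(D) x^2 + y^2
D

Rotation by 45 degrees sends (x, y) to (sqrt(2)x/2 - sqrt(2)y/2, sqrt(2)x/2 + sqrt(2)y/2).
Substitute the transformed coordinates into each option and compare with the original:
(A) xy  ->  (sqrt(2)x/2 - sqrt(2)y/2)(sqrt(2)x/2 + sqrt(2)y/2) = x^2/2 - y^2/2   [differs from xy: not invariant]
(B) x^2 + xy + y^2  ->  (sqrt(2)x/2 - sqrt(2)y/2)^2 + (sqrt(2)x/2 - sqrt(2)y/2)(sqrt(2)x/2 + sqrt(2)y/2) + (sqrt(2)x/2 + sqrt(2)y/2)^2 = 3x^2/2 + y^2/2   [differs from x^2 + xy + y^2: not invariant]
(C) x^2 - y^2  ->  (sqrt(2)x/2 - sqrt(2)y/2)^2 - (sqrt(2)x/2 + sqrt(2)y/2)^2 = -2xy   [differs from x^2 - y^2: not invariant]
(D) x^2 + y^2  ->  (sqrt(2)x/2 - sqrt(2)y/2)^2 + (sqrt(2)x/2 + sqrt(2)y/2)^2 = x^2 + y^2   [equals x^2 + y^2: invariant]

Only option (D), x^2 + y^2, is unchanged by the transformation.
x^2 + y^2 is the squared distance from the origin, which rotations preserve.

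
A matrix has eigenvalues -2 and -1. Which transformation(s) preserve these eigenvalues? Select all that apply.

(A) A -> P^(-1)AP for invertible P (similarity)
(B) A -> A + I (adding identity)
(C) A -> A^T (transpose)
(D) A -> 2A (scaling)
A and C

Eigenvalues are preserved by:
1. Similarity transformations: A -> P^(-1)AP (same characteristic polynomial)
2. Transpose: A^T has the same eigenvalues as A

Eigenvalues are NOT preserved by:
- Adding identity: eigenvalues become -2+1, -1+1
- Scaling: eigenvalues become -4, -2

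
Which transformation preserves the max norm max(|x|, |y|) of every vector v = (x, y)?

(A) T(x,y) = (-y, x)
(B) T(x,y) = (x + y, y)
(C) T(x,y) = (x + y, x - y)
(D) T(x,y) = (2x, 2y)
A

A transformation preserves a norm if ||T(v)|| = ||v|| for every v; a single vector where the norm changes rules an option out.

(A) T(x,y) = (-y, x): preserves the norm -- it only permutes the coordinates and/or flips signs, which leaves max(|x|, |y|) unchanged.
(B) T(x,y) = (x + y, y): v = (1, 1) has norm max(|1|, |1|) = 1, but T(v) = (2, 1) has norm 2 -- not preserved.
(C) T(x,y) = (x + y, x - y): v = (1, 1) has norm max(|1|, |1|) = 1, but T(v) = (2, 0) has norm 2 -- not preserved.
(D) T(x,y) = (2x, 2y): v = (1, 0) has norm max(|1|, |0|) = 1, but T(v) = (2, 0) has norm 2 -- not preserved.

Therefore the answer is (A).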